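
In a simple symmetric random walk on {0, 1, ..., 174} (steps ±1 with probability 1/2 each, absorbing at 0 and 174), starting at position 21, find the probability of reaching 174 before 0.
P(hit 174 before 0) = 21/174 = 7/58

Let u_k = P(hit 174 before 0 | start at k). Then u_0 = 0, u_174 = 1, and u_k = u_{k-1}/2 + u_{k+1}/2 for 1 ≤ k ≤ 173. This harmonic recurrence is solved by u_k = k/174, giving u_21 = 21/174 = 7/58.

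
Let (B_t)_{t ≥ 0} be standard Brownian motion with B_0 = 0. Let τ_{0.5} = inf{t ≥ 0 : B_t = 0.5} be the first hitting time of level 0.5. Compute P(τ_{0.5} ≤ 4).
P(τ_{0.5} ≤ 4) = 2(1 − Φ(0.5/√4)) = 2(1 − Φ(0.2500)) ≈ 0.8026

By the reflection principle for standard BM, P(τ_b ≤ t) = 2 · P(B_t ≥ b). Since B_t ~ N(0, t), P(B_t ≥ 0.5) = 1 − Φ(0.5/√t) = 1 − Φ(0.5/√4) = 1 − Φ(0.2500) ≈ 0.40129. Doubling: P(τ_{0.5} ≤ 4) ≈ 2 · 0.40129 = 0.80258 ≈ 0.8026.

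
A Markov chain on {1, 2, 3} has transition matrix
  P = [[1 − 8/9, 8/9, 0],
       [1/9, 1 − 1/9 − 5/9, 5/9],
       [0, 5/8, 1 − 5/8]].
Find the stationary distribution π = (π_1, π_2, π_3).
π = (9/145, 72/145, 64/145)

This is a birth-death chain on three states, which satisfies detailed balance: π_1 · P_{12} = π_2 · P_{21} and π_2 · P_{23} = π_3 · P_{32}.
From π_1 · 8/9 = π_2 · 1/9: π_2/π_1 = (8/9)/(1/9) = 8.
From π_2 · 5/9 = π_3 · 5/8: π_3/π_2 = (5/9)/(5/8) = 8/9.
Take π_1 proportional to 1; then unnormalized π = (1, 8, 64/9). Normalize by dividing by the sum 145/9:
  π = (9/145, 72/145, 64/145).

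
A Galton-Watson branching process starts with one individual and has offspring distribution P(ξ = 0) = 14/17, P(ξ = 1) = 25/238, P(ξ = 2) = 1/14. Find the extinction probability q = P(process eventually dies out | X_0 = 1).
q = 1

Mean offspring μ = 0·14/17 + 1·25/238 + 2·1/14 = 59/238 ≤ 1. For μ ≤ 1 with offspring not concentrated at 1, the Galton-Watson process goes extinct almost surely, so q = 1.
(Algebraic check: The pgf is f(s) = 14/17 + 25/238·s + 1/14·s². The extinction probability q is the smallest fixed point of f in [0, 1]. Setting s = f(s):
  1/14·s² + (25/238 − 1)·s + 14/17 = 0
  1/14·s² − (14/17 + 1/14)·s + 14/17 = 0
which factors as (s − 1)·(1/14·s − 14/17) = 0, giving roots s = 1 and s = (14/17)/(1/14) = 196/17. Since 196/17 ≥ 1, the smallest root in [0, 1] is s = 1.)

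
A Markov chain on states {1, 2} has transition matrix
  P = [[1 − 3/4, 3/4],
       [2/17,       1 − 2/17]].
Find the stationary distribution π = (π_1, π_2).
π_1 = 8/59, π_2 = 51/59

Solve πP = π with π_1 + π_2 = 1. From πP = π: π_1 · (1 − 3/4) + π_2 · 2/17 = π_1 ⇒ π_2 · 2/17 = π_1 · 3/4 ⇒ π_2/π_1 = (3/4)/(2/17) = 51/8. Together with π_1 + π_2 = 1:
  π_1 = (2/17)/(3/4 + 2/17) = (2/17)/(59/68) = 8/59,
  π_2 = (3/4)/(3/4 + 2/17) = (3/4)/(59/68) = 51/59.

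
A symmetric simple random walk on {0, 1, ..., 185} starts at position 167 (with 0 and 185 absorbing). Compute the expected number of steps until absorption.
E[τ | X_0 = 167] = 3006

Let v_k = E[τ | X_0 = k]. Boundary: v_0 = v_185 = 0. Recurrence: v_k = 1 + (v_{k-1} + v_{k+1})/2 for 1 ≤ k ≤ 184. The particular solution to v_k − (v_{k-1} + v_{k+1})/2 = 1 is v_k = −k^2. Adding homogeneous solution A + B k and matching boundaries gives v_k = k (185 − k). Substituting k = 167: v_167 = 167 · 18 = 3006.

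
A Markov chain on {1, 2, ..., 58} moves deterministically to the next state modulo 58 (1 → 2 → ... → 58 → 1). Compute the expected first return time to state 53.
E[T_53 | X_0 = 53] = 58

The chain cycles deterministically, so starting at state 53 it returns in exactly 58 steps. Equivalently, the stationary distribution is uniform π_j = 1/58 for every state j, so by Kac's formula E[T_53] = 1/π_53 = 58.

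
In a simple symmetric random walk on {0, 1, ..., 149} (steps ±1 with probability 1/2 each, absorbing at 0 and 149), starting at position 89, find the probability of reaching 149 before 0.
P(hit 149 before 0) = 89/149

Let u_k = P(hit 149 before 0 | start at k). Then u_0 = 0, u_149 = 1, and u_k = u_{k-1}/2 + u_{k+1}/2 for 1 ≤ k ≤ 148. This harmonic recurrence is solved by u_k = k/149, giving u_89 = 89/149.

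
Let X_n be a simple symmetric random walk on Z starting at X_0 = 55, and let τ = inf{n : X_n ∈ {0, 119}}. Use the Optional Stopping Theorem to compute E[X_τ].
E[X_τ] = 55

X_n is a martingale and τ is a bounded-mean stopping time (indeed τ is finite a.s. with bounded expectation since the walk is in a bounded region). By the OST, E[X_τ] = E[X_0] = 55. Equivalently: E[X_τ] = 119 · P(hit 119 first) + 0 · P(hit 0 first) = 119 · (55/119) = 55.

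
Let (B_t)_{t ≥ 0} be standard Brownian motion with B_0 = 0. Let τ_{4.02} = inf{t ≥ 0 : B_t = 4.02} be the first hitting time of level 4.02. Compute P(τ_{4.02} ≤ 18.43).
P(τ_{4.02} ≤ 18.43) = 2(1 − Φ(4.02/√18.43)) = 2(1 − Φ(0.9364)) ≈ 0.3491

By the reflection principle for standard BM, P(τ_b ≤ t) = 2 · P(B_t ≥ b). Since B_t ~ N(0, t), P(B_t ≥ 4.02) = 1 − Φ(4.02/√t) = 1 − Φ(4.02/√18.43) = 1 − Φ(0.9364) ≈ 0.17453. Doubling: P(τ_{4.02} ≤ 18.43) ≈ 2 · 0.17453 = 0.34906 ≈ 0.3491.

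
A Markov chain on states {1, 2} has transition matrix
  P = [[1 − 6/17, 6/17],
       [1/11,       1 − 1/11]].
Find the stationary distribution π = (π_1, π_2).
π_1 = 17/83, π_2 = 66/83

Solve πP = π with π_1 + π_2 = 1. From πP = π: π_1 · (1 − 6/17) + π_2 · 1/11 = π_1 ⇒ π_2 · 1/11 = π_1 · 6/17 ⇒ π_2/π_1 = (6/17)/(1/11) = 66/17. Together with π_1 + π_2 = 1:
  π_1 = (1/11)/(6/17 + 1/11) = (1/11)/(83/187) = 17/83,
  π_2 = (6/17)/(6/17 + 1/11) = (6/17)/(83/187) = 66/83.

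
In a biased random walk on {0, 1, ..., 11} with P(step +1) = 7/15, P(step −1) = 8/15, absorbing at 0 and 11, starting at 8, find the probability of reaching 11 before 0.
P(hit 11 before 0) = (1 − (8/7)^8) / (1 − (8/7)^11) = 3777258345/6612607849

Let u_k denote P(reach 11 before 0 | start at k). Boundary: u_0 = 0, u_11 = 1. Recurrence: u_k = 7/15·u_{k+1} + 8/15·u_{k-1} for 1 ≤ k ≤ 10. Try u_k = A + B·r^k with r = q/p = (8/15)/(7/15) = 8/7. Substitution satisfies the recurrence; boundary conditions give:
  u_k = (1 − r^k) / (1 − r^N) = (1 − (8/7)^8) / (1 − (8/7)^11) = 3777258345/6612607849.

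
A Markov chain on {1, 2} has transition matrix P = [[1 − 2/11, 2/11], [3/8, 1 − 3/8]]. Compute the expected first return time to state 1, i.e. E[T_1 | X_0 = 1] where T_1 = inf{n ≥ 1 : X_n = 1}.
E[T_1 | X_0 = 1] = 1/π_1 = 49/33

For an irreducible recurrent Markov chain with stationary distribution π, E[T_i | X_0 = i] = 1/π_i (Kac's formula). Here π_1 = (3/8)/(2/11 + 3/8) = (3/8)/(49/88) = 33/49, so E[T_1 | X_0 = 1] = 1/π_1 = (2/11 + 3/8)/(3/8) = (49/88)/(3/8) = 49/33.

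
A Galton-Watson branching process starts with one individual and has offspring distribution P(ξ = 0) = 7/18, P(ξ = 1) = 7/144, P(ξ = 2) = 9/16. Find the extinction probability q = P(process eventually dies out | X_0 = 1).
q = 56/81

The pgf is f(s) = 7/18 + 7/144·s + 9/16·s². The extinction probability q is the smallest fixed point of f in [0, 1]. Setting s = f(s):
  9/16·s² + (7/144 − 1)·s + 7/18 = 0
  9/16·s² − (7/18 + 9/16)·s + 7/18 = 0
which factors as (s − 1)·(9/16·s − 7/18) = 0, giving roots s = 1 and s = (7/18)/(9/16) = 56/81.
Mean offspring μ = 7/144 + 2·9/16 = 169/144 > 1 (supercritical), so q < 1. The extinction probability is the smaller root: q = (7/18)/(9/16) = 56/81.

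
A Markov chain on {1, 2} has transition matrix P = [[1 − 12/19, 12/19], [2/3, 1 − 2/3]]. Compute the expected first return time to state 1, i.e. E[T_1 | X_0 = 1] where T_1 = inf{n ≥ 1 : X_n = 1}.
E[T_1 | X_0 = 1] = 1/π_1 = 37/19

For an irreducible recurrent Markov chain with stationary distribution π, E[T_i | X_0 = i] = 1/π_i (Kac's formula). Here π_1 = (2/3)/(12/19 + 2/3) = (2/3)/(74/57) = 19/37, so E[T_1 | X_0 = 1] = 1/π_1 = (12/19 + 2/3)/(2/3) = (74/57)/(2/3) = 37/19.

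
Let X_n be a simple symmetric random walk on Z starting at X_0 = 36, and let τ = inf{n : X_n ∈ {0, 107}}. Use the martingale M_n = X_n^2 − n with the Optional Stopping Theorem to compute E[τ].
E[τ] = 2556

M_n = X_n^2 − n is a martingale (since E[X_{n+1}^2 | F_n] = X_n^2 + 1). By OST (τ has finite mean in a bounded region), E[M_τ] = E[M_0] = X_0^2 − 0 = 36^2 = 1296. Also E[M_τ] = E[X_τ^2] − E[τ]. The walk exits at 0 or 107, with P(hit 107 first) = 36/107, so E[X_τ^2] = 107^2 · 36/107 + 0 = 3852. Thus E[τ] = E[X_τ^2] − E[M_τ] = 3852 − 1296 = 2556 = 36(107 − 36) = 2556.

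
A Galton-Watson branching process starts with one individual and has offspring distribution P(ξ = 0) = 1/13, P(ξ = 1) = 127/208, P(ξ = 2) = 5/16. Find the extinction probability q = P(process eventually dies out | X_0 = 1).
q = 16/65

The pgf is f(s) = 1/13 + 127/208·s + 5/16·s². The extinction probability q is the smallest fixed point of f in [0, 1]. Setting s = f(s):
  5/16·s² + (127/208 − 1)·s + 1/13 = 0
  5/16·s² − (1/13 + 5/16)·s + 1/13 = 0
which factors as (s − 1)·(5/16·s − 1/13) = 0, giving roots s = 1 and s = (1/13)/(5/16) = 16/65.
Mean offspring μ = 127/208 + 2·5/16 = 257/208 > 1 (supercritical), so q < 1. The extinction probability is the smaller root: q = (1/13)/(5/16) = 16/65.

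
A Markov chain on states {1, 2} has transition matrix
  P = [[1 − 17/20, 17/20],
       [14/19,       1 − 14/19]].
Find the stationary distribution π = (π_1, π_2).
π_1 = 280/603, π_2 = 323/603

Solve πP = π with π_1 + π_2 = 1. From πP = π: π_1 · (1 − 17/20) + π_2 · 14/19 = π_1 ⇒ π_2 · 14/19 = π_1 · 17/20 ⇒ π_2/π_1 = (17/20)/(14/19) = 323/280. Together with π_1 + π_2 = 1:
  π_1 = (14/19)/(17/20 + 14/19) = (14/19)/(603/380) = 280/603,
  π_2 = (17/20)/(17/20 + 14/19) = (17/20)/(603/380) = 323/603.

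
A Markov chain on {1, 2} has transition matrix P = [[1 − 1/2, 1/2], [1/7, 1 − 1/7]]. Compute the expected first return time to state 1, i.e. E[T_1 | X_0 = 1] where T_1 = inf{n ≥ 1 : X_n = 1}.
E[T_1 | X_0 = 1] = 1/π_1 = 9/2

For an irreducible recurrent Markov chain with stationary distribution π, E[T_i | X_0 = i] = 1/π_i (Kac's formula). Here π_1 = (1/7)/(1/2 + 1/7) = (1/7)/(9/14) = 2/9, so E[T_1 | X_0 = 1] = 1/π_1 = (1/2 + 1/7)/(1/7) = (9/14)/(1/7) = 9/2.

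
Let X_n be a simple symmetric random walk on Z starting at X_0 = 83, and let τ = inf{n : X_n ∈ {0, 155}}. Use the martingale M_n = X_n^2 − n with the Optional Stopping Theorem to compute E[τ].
E[τ] = 5976

M_n = X_n^2 − n is a martingale (since E[X_{n+1}^2 | F_n] = X_n^2 + 1). By OST (τ has finite mean in a bounded region), E[M_τ] = E[M_0] = X_0^2 − 0 = 83^2 = 6889. Also E[M_τ] = E[X_τ^2] − E[τ]. The walk exits at 0 or 155, with P(hit 155 first) = 83/155, so E[X_τ^2] = 155^2 · 83/155 + 0 = 12865. Thus E[τ] = E[X_τ^2] − E[M_τ] = 12865 − 6889 = 5976 = 83(155 − 83) = 5976.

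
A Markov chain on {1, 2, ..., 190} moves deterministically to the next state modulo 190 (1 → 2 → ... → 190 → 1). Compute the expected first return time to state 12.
E[T_12 | X_0 = 12] = 190

The chain cycles deterministically, so starting at state 12 it returns in exactly 190 steps. Equivalently, the stationary distribution is uniform π_j = 1/190 for every state j, so by Kac's formula E[T_12] = 1/π_12 = 190.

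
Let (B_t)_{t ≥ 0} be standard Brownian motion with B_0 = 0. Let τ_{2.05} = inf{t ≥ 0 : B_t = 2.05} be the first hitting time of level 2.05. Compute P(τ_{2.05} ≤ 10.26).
P(τ_{2.05} ≤ 10.26) = 2(1 − Φ(2.05/√10.26)) = 2(1 − Φ(0.6400)) ≈ 0.5222

By the reflection principle for standard BM, P(τ_b ≤ t) = 2 · P(B_t ≥ b). Since B_t ~ N(0, t), P(B_t ≥ 2.05) = 1 − Φ(2.05/√t) = 1 − Φ(2.05/√10.26) = 1 − Φ(0.6400) ≈ 0.26109. Doubling: P(τ_{2.05} ≤ 10.26) ≈ 2 · 0.26109 = 0.52218 ≈ 0.5222.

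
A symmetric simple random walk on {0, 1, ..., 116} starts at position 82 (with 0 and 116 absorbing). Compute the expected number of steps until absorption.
E[τ | X_0 = 82] = 2788

Let v_k = E[τ | X_0 = k]. Boundary: v_0 = v_116 = 0. Recurrence: v_k = 1 + (v_{k-1} + v_{k+1})/2 for 1 ≤ k ≤ 115. The particular solution to v_k − (v_{k-1} + v_{k+1})/2 = 1 is v_k = −k^2. Adding homogeneous solution A + B k and matching boundaries gives v_k = k (116 − k). Substituting k = 82: v_82 = 82 · 34 = 2788.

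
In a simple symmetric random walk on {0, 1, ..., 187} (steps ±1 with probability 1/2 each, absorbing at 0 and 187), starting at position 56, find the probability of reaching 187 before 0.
P(hit 187 before 0) = 56/187

Let u_k = P(hit 187 before 0 | start at k). Then u_0 = 0, u_187 = 1, and u_k = u_{k-1}/2 + u_{k+1}/2 for 1 ≤ k ≤ 186. This harmonic recurrence is solved by u_k = k/187, giving u_56 = 56/187.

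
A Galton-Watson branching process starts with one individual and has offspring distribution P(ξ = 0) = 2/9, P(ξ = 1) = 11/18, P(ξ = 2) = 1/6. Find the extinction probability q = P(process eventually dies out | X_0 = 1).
q = 1

Mean offspring μ = 0·2/9 + 1·11/18 + 2·1/6 = 17/18 ≤ 1. For μ ≤ 1 with offspring not concentrated at 1, the Galton-Watson process goes extinct almost surely, so q = 1.
(Algebraic check: The pgf is f(s) = 2/9 + 11/18·s + 1/6·s². The extinction probability q is the smallest fixed point of f in [0, 1]. Setting s = f(s):
  1/6·s² + (11/18 − 1)·s + 2/9 = 0
  1/6·s² − (2/9 + 1/6)·s + 2/9 = 0
which factors as (s − 1)·(1/6·s − 2/9) = 0, giving roots s = 1 and s = (2/9)/(1/6) = 4/3. Since 4/3 ≥ 1, the smallest root in [0, 1] is s = 1.)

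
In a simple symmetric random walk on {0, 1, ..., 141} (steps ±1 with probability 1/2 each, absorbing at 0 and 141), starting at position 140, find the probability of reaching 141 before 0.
P(hit 141 before 0) = 140/141

Let u_k = P(hit 141 before 0 | start at k). Then u_0 = 0, u_141 = 1, and u_k = u_{k-1}/2 + u_{k+1}/2 for 1 ≤ k ≤ 140. This harmonic recurrence is solved by u_k = k/141, giving u_140 = 140/141.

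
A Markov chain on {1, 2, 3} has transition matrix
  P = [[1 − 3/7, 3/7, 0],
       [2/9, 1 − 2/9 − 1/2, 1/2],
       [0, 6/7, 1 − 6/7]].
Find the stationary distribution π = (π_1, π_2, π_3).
π = (56/227, 108/227, 63/227)

This is a birth-death chain on three states, which satisfies detailed balance: π_1 · P_{12} = π_2 · P_{21} and π_2 · P_{23} = π_3 · P_{32}.
From π_1 · 3/7 = π_2 · 2/9: π_2/π_1 = (3/7)/(2/9) = 27/14.
From π_2 · 1/2 = π_3 · 6/7: π_3/π_2 = (1/2)/(6/7) = 7/12.
Take π_1 proportional to 1; then unnormalized π = (1, 27/14, 9/8). Normalize by dividing by the sum 227/56:
  π = (56/227, 108/227, 63/227).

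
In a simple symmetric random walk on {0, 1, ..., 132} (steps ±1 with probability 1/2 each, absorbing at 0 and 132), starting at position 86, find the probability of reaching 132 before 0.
P(hit 132 before 0) = 86/132 = 43/66

Let u_k = P(hit 132 before 0 | start at k). Then u_0 = 0, u_132 = 1, and u_k = u_{k-1}/2 + u_{k+1}/2 for 1 ≤ k ≤ 131. This harmonic recurrence is solved by u_k = k/132, giving u_86 = 86/132 = 43/66.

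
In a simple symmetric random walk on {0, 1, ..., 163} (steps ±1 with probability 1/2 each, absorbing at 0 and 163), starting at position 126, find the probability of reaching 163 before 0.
P(hit 163 before 0) = 126/163

Let u_k = P(hit 163 before 0 | start at k). Then u_0 = 0, u_163 = 1, and u_k = u_{k-1}/2 + u_{k+1}/2 for 1 ≤ k ≤ 162. This harmonic recurrence is solved by u_k = k/163, giving u_126 = 126/163.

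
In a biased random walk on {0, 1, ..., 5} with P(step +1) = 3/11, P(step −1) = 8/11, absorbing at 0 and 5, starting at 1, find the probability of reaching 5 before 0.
P(hit 5 before 0) = (1 − (8/3)^1) / (1 − (8/3)^5) = 81/6505

Let u_k denote P(reach 5 before 0 | start at k). Boundary: u_0 = 0, u_5 = 1. Recurrence: u_k = 3/11·u_{k+1} + 8/11·u_{k-1} for 1 ≤ k ≤ 4. Try u_k = A + B·r^k with r = q/p = (8/11)/(3/11) = 8/3. Substitution satisfies the recurrence; boundary conditions give:
  u_k = (1 − r^k) / (1 − r^N) = (1 − (8/3)^1) / (1 − (8/3)^5) = 81/6505.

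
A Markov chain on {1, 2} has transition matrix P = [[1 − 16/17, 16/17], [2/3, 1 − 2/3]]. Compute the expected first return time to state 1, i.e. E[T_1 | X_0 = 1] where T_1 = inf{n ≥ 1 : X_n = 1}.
E[T_1 | X_0 = 1] = 1/π_1 = 41/17

For an irreducible recurrent Markov chain with stationary distribution π, E[T_i | X_0 = i] = 1/π_i (Kac's formula). Here π_1 = (2/3)/(16/17 + 2/3) = (2/3)/(82/51) = 17/41, so E[T_1 | X_0 = 1] = 1/π_1 = (16/17 + 2/3)/(2/3) = (82/51)/(2/3) = 41/17.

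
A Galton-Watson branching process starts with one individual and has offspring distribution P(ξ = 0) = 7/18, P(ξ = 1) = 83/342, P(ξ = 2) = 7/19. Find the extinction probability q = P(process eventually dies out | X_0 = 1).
q = 1

Mean offspring μ = 0·7/18 + 1·83/342 + 2·7/19 = 335/342 ≤ 1. For μ ≤ 1 with offspring not concentrated at 1, the Galton-Watson process goes extinct almost surely, so q = 1.
(Algebraic check: The pgf is f(s) = 7/18 + 83/342·s + 7/19·s². The extinction probability q is the smallest fixed point of f in [0, 1]. Setting s = f(s):
  7/19·s² + (83/342 − 1)·s + 7/18 = 0
  7/19·s² − (7/18 + 7/19)·s + 7/18 = 0
which factors as (s − 1)·(7/19·s − 7/18) = 0, giving roots s = 1 and s = (7/18)/(7/19) = 19/18. Since 19/18 ≥ 1, the smallest root in [0, 1] is s = 1.)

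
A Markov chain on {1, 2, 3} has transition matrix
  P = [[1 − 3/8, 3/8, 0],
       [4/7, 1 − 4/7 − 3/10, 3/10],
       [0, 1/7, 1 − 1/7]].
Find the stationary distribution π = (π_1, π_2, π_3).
π = (320/971, 210/971, 441/971)

This is a birth-death chain on three states, which satisfies detailed balance: π_1 · P_{12} = π_2 · P_{21} and π_2 · P_{23} = π_3 · P_{32}.
From π_1 · 3/8 = π_2 · 4/7: π_2/π_1 = (3/8)/(4/7) = 21/32.
From π_2 · 3/10 = π_3 · 1/7: π_3/π_2 = (3/10)/(1/7) = 21/10.
Take π_1 proportional to 1; then unnormalized π = (1, 21/32, 441/320). Normalize by dividing by the sum 971/320:
  π = (320/971, 210/971, 441/971).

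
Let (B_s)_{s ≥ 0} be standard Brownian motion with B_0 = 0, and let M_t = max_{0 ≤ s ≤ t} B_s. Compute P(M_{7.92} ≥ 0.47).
P(M_{7.92} ≥ 0.47) = 2·P(B_{7.92} ≥ 0.47) = 2(1 − Φ(0.47/√7.92)) ≈ 0.8674

By the reflection principle for Brownian motion, P(M_t ≥ a) = 2 · P(B_t ≥ a) for a ≥ 0. Since B_t ~ N(0, t), P(B_t ≥ 0.47) = 1 − Φ(0.47/√t) = 1 − Φ(0.47/√7.92) = 1 − Φ(0.1670). So
  P(M_{7.92} ≥ 0.47) = 2(1 − Φ(0.1670)) ≈ 0.8674.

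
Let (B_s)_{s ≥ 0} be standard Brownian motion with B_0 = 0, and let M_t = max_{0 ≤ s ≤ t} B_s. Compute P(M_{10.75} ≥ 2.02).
P(M_{10.75} ≥ 2.02) = 2·P(B_{10.75} ≥ 2.02) = 2(1 − Φ(2.02/√10.75)) ≈ 0.5378

By the reflection principle for Brownian motion, P(M_t ≥ a) = 2 · P(B_t ≥ a) for a ≥ 0. Since B_t ~ N(0, t), P(B_t ≥ 2.02) = 1 − Φ(2.02/√t) = 1 − Φ(2.02/√10.75) = 1 − Φ(0.6161). So
  P(M_{10.75} ≥ 2.02) = 2(1 − Φ(0.6161)) ≈ 0.5378.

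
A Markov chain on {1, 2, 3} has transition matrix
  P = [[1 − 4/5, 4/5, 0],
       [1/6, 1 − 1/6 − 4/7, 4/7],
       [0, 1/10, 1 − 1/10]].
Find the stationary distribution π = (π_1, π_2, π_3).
π = (35/1163, 168/1163, 960/1163)

This is a birth-death chain on three states, which satisfies detailed balance: π_1 · P_{12} = π_2 · P_{21} and π_2 · P_{23} = π_3 · P_{32}.
From π_1 · 4/5 = π_2 · 1/6: π_2/π_1 = (4/5)/(1/6) = 24/5.
From π_2 · 4/7 = π_3 · 1/10: π_3/π_2 = (4/7)/(1/10) = 40/7.
Take π_1 proportional to 1; then unnormalized π = (1, 24/5, 192/7). Normalize by dividing by the sum 1163/35:
  π = (35/1163, 168/1163, 960/1163).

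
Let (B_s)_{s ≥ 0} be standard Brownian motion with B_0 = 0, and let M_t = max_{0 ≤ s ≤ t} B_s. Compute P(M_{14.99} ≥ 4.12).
P(M_{14.99} ≥ 4.12) = 2·P(B_{14.99} ≥ 4.12) = 2(1 − Φ(4.12/√14.99)) ≈ 0.2873

By the reflection principle for Brownian motion, P(M_t ≥ a) = 2 · P(B_t ≥ a) for a ≥ 0. Since B_t ~ N(0, t), P(B_t ≥ 4.12) = 1 − Φ(4.12/√t) = 1 − Φ(4.12/√14.99) = 1 − Φ(1.0641). So
  P(M_{14.99} ≥ 4.12) = 2(1 − Φ(1.0641)) ≈ 0.2873.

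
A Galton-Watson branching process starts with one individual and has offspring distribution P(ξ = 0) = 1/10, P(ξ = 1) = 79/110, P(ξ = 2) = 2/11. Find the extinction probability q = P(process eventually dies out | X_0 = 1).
q = 11/20

The pgf is f(s) = 1/10 + 79/110·s + 2/11·s². The extinction probability q is the smallest fixed point of f in [0, 1]. Setting s = f(s):
  2/11·s² + (79/110 − 1)·s + 1/10 = 0
  2/11·s² − (1/10 + 2/11)·s + 1/10 = 0
which factors as (s − 1)·(2/11·s − 1/10) = 0, giving roots s = 1 and s = (1/10)/(2/11) = 11/20.
Mean offspring μ = 79/110 + 2·2/11 = 119/110 > 1 (supercritical), so q < 1. The extinction probability is the smaller root: q = (1/10)/(2/11) = 11/20.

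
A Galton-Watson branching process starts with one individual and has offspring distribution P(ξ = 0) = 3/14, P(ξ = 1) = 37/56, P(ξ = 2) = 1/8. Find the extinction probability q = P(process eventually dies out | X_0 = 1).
q = 1

Mean offspring μ = 0·3/14 + 1·37/56 + 2·1/8 = 51/56 ≤ 1. For μ ≤ 1 with offspring not concentrated at 1, the Galton-Watson process goes extinct almost surely, so q = 1.
(Algebraic check: The pgf is f(s) = 3/14 + 37/56·s + 1/8·s². The extinction probability q is the smallest fixed point of f in [0, 1]. Setting s = f(s):
  1/8·s² + (37/56 − 1)·s + 3/14 = 0
  1/8·s² − (3/14 + 1/8)·s + 3/14 = 0
which factors as (s − 1)·(1/8·s − 3/14) = 0, giving roots s = 1 and s = (3/14)/(1/8) = 12/7. Since 12/7 ≥ 1, the smallest root in [0, 1] is s = 1.)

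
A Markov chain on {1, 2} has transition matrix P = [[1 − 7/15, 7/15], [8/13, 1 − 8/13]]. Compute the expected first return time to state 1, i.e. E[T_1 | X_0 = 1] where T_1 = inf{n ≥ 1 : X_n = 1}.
E[T_1 | X_0 = 1] = 1/π_1 = 211/120

For an irreducible recurrent Markov chain with stationary distribution π, E[T_i | X_0 = i] = 1/π_i (Kac's formula). Here π_1 = (8/13)/(7/15 + 8/13) = (8/13)/(211/195) = 120/211, so E[T_1 | X_0 = 1] = 1/π_1 = (7/15 + 8/13)/(8/13) = (211/195)/(8/13) = 211/120.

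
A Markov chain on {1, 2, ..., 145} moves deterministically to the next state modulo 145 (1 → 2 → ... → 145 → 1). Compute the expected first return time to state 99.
E[T_99 | X_0 = 99] = 145

The chain cycles deterministically, so starting at state 99 it returns in exactly 145 steps. Equivalently, the stationary distribution is uniform π_j = 1/145 for every state j, so by Kac's formula E[T_99] = 1/π_99 = 145.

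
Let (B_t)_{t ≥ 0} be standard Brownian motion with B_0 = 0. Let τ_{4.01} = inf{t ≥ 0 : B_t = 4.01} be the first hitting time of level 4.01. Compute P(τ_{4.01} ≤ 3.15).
P(τ_{4.01} ≤ 3.15) = 2(1 − Φ(4.01/√3.15)) = 2(1 − Φ(2.2594)) ≈ 0.0239

By the reflection principle for standard BM, P(τ_b ≤ t) = 2 · P(B_t ≥ b). Since B_t ~ N(0, t), P(B_t ≥ 4.01) = 1 − Φ(4.01/√t) = 1 − Φ(4.01/√3.15) = 1 − Φ(2.2594) ≈ 0.01193. Doubling: P(τ_{4.01} ≤ 3.15) ≈ 2 · 0.01193 = 0.02386 ≈ 0.0239.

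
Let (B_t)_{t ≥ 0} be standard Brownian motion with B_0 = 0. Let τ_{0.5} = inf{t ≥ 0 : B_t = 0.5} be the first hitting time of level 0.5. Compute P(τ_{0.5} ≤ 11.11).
P(τ_{0.5} ≤ 11.11) = 2(1 − Φ(0.5/√11.11)) = 2(1 − Φ(0.1500)) ≈ 0.8808

By the reflection principle for standard BM, P(τ_b ≤ t) = 2 · P(B_t ≥ b). Since B_t ~ N(0, t), P(B_t ≥ 0.5) = 1 − Φ(0.5/√t) = 1 − Φ(0.5/√11.11) = 1 − Φ(0.1500) ≈ 0.44038. Doubling: P(τ_{0.5} ≤ 11.11) ≈ 2 · 0.44038 = 0.88076 ≈ 0.8808.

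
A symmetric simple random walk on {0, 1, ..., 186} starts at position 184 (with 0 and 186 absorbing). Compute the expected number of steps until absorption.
E[τ | X_0 = 184] = 368

Let v_k = E[τ | X_0 = k]. Boundary: v_0 = v_186 = 0. Recurrence: v_k = 1 + (v_{k-1} + v_{k+1})/2 for 1 ≤ k ≤ 185. The particular solution to v_k − (v_{k-1} + v_{k+1})/2 = 1 is v_k = −k^2. Adding homogeneous solution A + B k and matching boundaries gives v_k = k (186 − k). Substituting k = 184: v_184 = 184 · 2 = 368.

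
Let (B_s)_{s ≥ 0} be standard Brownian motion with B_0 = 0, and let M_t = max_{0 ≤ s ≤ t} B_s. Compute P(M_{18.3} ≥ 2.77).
P(M_{18.3} ≥ 2.77) = 2·P(B_{18.3} ≥ 2.77) = 2(1 − Φ(2.77/√18.3)) ≈ 0.5173

By the reflection principle for Brownian motion, P(M_t ≥ a) = 2 · P(B_t ≥ a) for a ≥ 0. Since B_t ~ N(0, t), P(B_t ≥ 2.77) = 1 − Φ(2.77/√t) = 1 − Φ(2.77/√18.3) = 1 − Φ(0.6475). So
  P(M_{18.3} ≥ 2.77) = 2(1 − Φ(0.6475)) ≈ 0.5173.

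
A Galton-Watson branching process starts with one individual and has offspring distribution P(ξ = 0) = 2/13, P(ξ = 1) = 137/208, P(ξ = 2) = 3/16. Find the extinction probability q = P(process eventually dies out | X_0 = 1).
q = 32/39

The pgf is f(s) = 2/13 + 137/208·s + 3/16·s². The extinction probability q is the smallest fixed point of f in [0, 1]. Setting s = f(s):
  3/16·s² + (137/208 − 1)·s + 2/13 = 0
  3/16·s² − (2/13 + 3/16)·s + 2/13 = 0
which factors as (s − 1)·(3/16·s − 2/13) = 0, giving roots s = 1 and s = (2/13)/(3/16) = 32/39.
Mean offspring μ = 137/208 + 2·3/16 = 215/208 > 1 (supercritical), so q < 1. The extinction probability is the smaller root: q = (2/13)/(3/16) = 32/39.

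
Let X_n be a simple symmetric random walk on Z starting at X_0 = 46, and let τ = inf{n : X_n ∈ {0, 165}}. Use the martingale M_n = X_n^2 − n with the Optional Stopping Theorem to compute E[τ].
E[τ] = 5474

M_n = X_n^2 − n is a martingale (since E[X_{n+1}^2 | F_n] = X_n^2 + 1). By OST (τ has finite mean in a bounded region), E[M_τ] = E[M_0] = X_0^2 − 0 = 46^2 = 2116. Also E[M_τ] = E[X_τ^2] − E[τ]. The walk exits at 0 or 165, with P(hit 165 first) = 46/165, so E[X_τ^2] = 165^2 · 46/165 + 0 = 7590. Thus E[τ] = E[X_τ^2] − E[M_τ] = 7590 − 2116 = 5474 = 46(165 − 46) = 5474.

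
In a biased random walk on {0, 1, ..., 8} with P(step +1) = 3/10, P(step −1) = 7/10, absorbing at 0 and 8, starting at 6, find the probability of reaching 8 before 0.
P(hit 8 before 0) = (1 − (7/3)^6) / (1 − (7/3)^8) = 26307/143956

Let u_k denote P(reach 8 before 0 | start at k). Boundary: u_0 = 0, u_8 = 1. Recurrence: u_k = 3/10·u_{k+1} + 7/10·u_{k-1} for 1 ≤ k ≤ 7. Try u_k = A + B·r^k with r = q/p = (7/10)/(3/10) = 7/3. Substitution satisfies the recurrence; boundary conditions give:
  u_k = (1 − r^k) / (1 − r^N) = (1 − (7/3)^6) / (1 − (7/3)^8) = 26307/143956.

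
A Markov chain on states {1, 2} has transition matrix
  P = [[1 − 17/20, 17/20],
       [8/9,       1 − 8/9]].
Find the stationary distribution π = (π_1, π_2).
π_1 = 160/313, π_2 = 153/313

Solve πP = π with π_1 + π_2 = 1. From πP = π: π_1 · (1 − 17/20) + π_2 · 8/9 = π_1 ⇒ π_2 · 8/9 = π_1 · 17/20 ⇒ π_2/π_1 = (17/20)/(8/9) = 153/160. Together with π_1 + π_2 = 1:
  π_1 = (8/9)/(17/20 + 8/9) = (8/9)/(313/180) = 160/313,
  π_2 = (17/20)/(17/20 + 8/9) = (17/20)/(313/180) = 153/313.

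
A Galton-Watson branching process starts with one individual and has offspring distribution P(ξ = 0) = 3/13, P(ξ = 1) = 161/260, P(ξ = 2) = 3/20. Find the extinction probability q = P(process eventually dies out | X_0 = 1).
q = 1

Mean offspring μ = 0·3/13 + 1·161/260 + 2·3/20 = 239/260 ≤ 1. For μ ≤ 1 with offspring not concentrated at 1, the Galton-Watson process goes extinct almost surely, so q = 1.
(Algebraic check: The pgf is f(s) = 3/13 + 161/260·s + 3/20·s². The extinction probability q is the smallest fixed point of f in [0, 1]. Setting s = f(s):
  3/20·s² + (161/260 − 1)·s + 3/13 = 0
  3/20·s² − (3/13 + 3/20)·s + 3/13 = 0
which factors as (s − 1)·(3/20·s − 3/13) = 0, giving roots s = 1 and s = (3/13)/(3/20) = 20/13. Since 20/13 ≥ 1, the smallest root in [0, 1] is s = 1.)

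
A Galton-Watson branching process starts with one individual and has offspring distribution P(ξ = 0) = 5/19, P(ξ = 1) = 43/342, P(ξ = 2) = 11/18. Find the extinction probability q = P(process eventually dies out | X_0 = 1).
q = 90/209

The pgf is f(s) = 5/19 + 43/342·s + 11/18·s². The extinction probability q is the smallest fixed point of f in [0, 1]. Setting s = f(s):
  11/18·s² + (43/342 − 1)·s + 5/19 = 0
  11/18·s² − (5/19 + 11/18)·s + 5/19 = 0
which factors as (s − 1)·(11/18·s − 5/19) = 0, giving roots s = 1 and s = (5/19)/(11/18) = 90/209.
Mean offspring μ = 43/342 + 2·11/18 = 461/342 > 1 (supercritical), so q < 1. The extinction probability is the smaller root: q = (5/19)/(11/18) = 90/209.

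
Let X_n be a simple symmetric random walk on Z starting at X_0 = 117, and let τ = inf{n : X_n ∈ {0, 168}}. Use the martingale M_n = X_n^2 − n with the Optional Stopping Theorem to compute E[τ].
E[τ] = 5967

M_n = X_n^2 − n is a martingale (since E[X_{n+1}^2 | F_n] = X_n^2 + 1). By OST (τ has finite mean in a bounded region), E[M_τ] = E[M_0] = X_0^2 − 0 = 117^2 = 13689. Also E[M_τ] = E[X_τ^2] − E[τ]. The walk exits at 0 or 168, with P(hit 168 first) = 117/168, so E[X_τ^2] = 168^2 · 117/168 + 0 = 19656. Thus E[τ] = E[X_τ^2] − E[M_τ] = 19656 − 13689 = 5967 = 117(168 − 117) = 5967.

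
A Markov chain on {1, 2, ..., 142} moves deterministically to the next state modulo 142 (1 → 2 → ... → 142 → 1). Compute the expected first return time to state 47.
E[T_47 | X_0 = 47] = 142

The chain cycles deterministically, so starting at state 47 it returns in exactly 142 steps. Equivalently, the stationary distribution is uniform π_j = 1/142 for every state j, so by Kac's formula E[T_47] = 1/π_47 = 142.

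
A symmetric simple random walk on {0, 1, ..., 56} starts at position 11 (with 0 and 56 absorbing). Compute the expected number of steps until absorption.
E[τ | X_0 = 11] = 495

Let v_k = E[τ | X_0 = k]. Boundary: v_0 = v_56 = 0. Recurrence: v_k = 1 + (v_{k-1} + v_{k+1})/2 for 1 ≤ k ≤ 55. The particular solution to v_k − (v_{k-1} + v_{k+1})/2 = 1 is v_k = −k^2. Adding homogeneous solution A + B k and matching boundaries gives v_k = k (56 − k). Substituting k = 11: v_11 = 11 · 45 = 495.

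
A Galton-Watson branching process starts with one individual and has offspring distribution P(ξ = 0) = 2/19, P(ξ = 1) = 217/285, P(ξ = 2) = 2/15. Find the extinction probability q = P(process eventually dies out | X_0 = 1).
q = 15/19

The pgf is f(s) = 2/19 + 217/285·s + 2/15·s². The extinction probability q is the smallest fixed point of f in [0, 1]. Setting s = f(s):
  2/15·s² + (217/285 − 1)·s + 2/19 = 0
  2/15·s² − (2/19 + 2/15)·s + 2/19 = 0
which factors as (s − 1)·(2/15·s − 2/19) = 0, giving roots s = 1 and s = (2/19)/(2/15) = 15/19.
Mean offspring μ = 217/285 + 2·2/15 = 293/285 > 1 (supercritical), so q < 1. The extinction probability is the smaller root: q = (2/19)/(2/15) = 15/19.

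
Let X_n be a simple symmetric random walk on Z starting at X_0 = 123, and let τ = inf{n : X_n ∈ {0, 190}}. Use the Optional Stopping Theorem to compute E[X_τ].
E[X_τ] = 123

X_n is a martingale and τ is a bounded-mean stopping time (indeed τ is finite a.s. with bounded expectation since the walk is in a bounded region). By the OST, E[X_τ] = E[X_0] = 123. Equivalently: E[X_τ] = 190 · P(hit 190 first) + 0 · P(hit 0 first) = 190 · (123/190) = 123.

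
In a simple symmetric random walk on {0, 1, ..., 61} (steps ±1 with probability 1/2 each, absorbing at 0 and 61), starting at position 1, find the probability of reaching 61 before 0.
P(hit 61 before 0) = 1/61

Let u_k = P(hit 61 before 0 | start at k). Then u_0 = 0, u_61 = 1, and u_k = u_{k-1}/2 + u_{k+1}/2 for 1 ≤ k ≤ 60. This harmonic recurrence is solved by u_k = k/61, giving u_1 = 1/61.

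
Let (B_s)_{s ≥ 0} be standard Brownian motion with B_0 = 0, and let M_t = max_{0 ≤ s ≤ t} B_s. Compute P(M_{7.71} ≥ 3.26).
P(M_{7.71} ≥ 3.26) = 2·P(B_{7.71} ≥ 3.26) = 2(1 − Φ(3.26/√7.71)) ≈ 0.2404

By the reflection principle for Brownian motion, P(M_t ≥ a) = 2 · P(B_t ≥ a) for a ≥ 0. Since B_t ~ N(0, t), P(B_t ≥ 3.26) = 1 − Φ(3.26/√t) = 1 − Φ(3.26/√7.71) = 1 − Φ(1.1741). So
  P(M_{7.71} ≥ 3.26) = 2(1 − Φ(1.1741)) ≈ 0.2404.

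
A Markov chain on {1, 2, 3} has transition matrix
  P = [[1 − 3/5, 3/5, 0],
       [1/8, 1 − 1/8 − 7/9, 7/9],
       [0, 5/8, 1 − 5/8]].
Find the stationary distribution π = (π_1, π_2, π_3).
π = (75/883, 360/883, 448/883)

This is a birth-death chain on three states, which satisfies detailed balance: π_1 · P_{12} = π_2 · P_{21} and π_2 · P_{23} = π_3 · P_{32}.
From π_1 · 3/5 = π_2 · 1/8: π_2/π_1 = (3/5)/(1/8) = 24/5.
From π_2 · 7/9 = π_3 · 5/8: π_3/π_2 = (7/9)/(5/8) = 56/45.
Take π_1 proportional to 1; then unnormalized π = (1, 24/5, 448/75). Normalize by dividing by the sum 883/75:
  π = (75/883, 360/883, 448/883).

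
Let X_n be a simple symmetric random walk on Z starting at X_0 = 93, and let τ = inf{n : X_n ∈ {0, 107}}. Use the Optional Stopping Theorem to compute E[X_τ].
E[X_τ] = 93

X_n is a martingale and τ is a bounded-mean stopping time (indeed τ is finite a.s. with bounded expectation since the walk is in a bounded region). By the OST, E[X_τ] = E[X_0] = 93. Equivalently: E[X_τ] = 107 · P(hit 107 first) + 0 · P(hit 0 first) = 107 · (93/107) = 93.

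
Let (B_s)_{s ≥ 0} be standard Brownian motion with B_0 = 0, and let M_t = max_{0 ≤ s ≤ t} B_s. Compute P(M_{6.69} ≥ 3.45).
P(M_{6.69} ≥ 3.45) = 2·P(B_{6.69} ≥ 3.45) = 2(1 − Φ(3.45/√6.69)) ≈ 0.1823

By the reflection principle for Brownian motion, P(M_t ≥ a) = 2 · P(B_t ≥ a) for a ≥ 0. Since B_t ~ N(0, t), P(B_t ≥ 3.45) = 1 − Φ(3.45/√t) = 1 − Φ(3.45/√6.69) = 1 − Φ(1.3338). So
  P(M_{6.69} ≥ 3.45) = 2(1 − Φ(1.3338)) ≈ 0.1823.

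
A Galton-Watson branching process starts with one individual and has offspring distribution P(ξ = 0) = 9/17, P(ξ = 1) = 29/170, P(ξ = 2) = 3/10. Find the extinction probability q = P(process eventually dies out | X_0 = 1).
q = 1

Mean offspring μ = 0·9/17 + 1·29/170 + 2·3/10 = 131/170 ≤ 1. For μ ≤ 1 with offspring not concentrated at 1, the Galton-Watson process goes extinct almost surely, so q = 1.
(Algebraic check: The pgf is f(s) = 9/17 + 29/170·s + 3/10·s². The extinction probability q is the smallest fixed point of f in [0, 1]. Setting s = f(s):
  3/10·s² + (29/170 − 1)·s + 9/17 = 0
  3/10·s² − (9/17 + 3/10)·s + 9/17 = 0
which factors as (s − 1)·(3/10·s − 9/17) = 0, giving roots s = 1 and s = (9/17)/(3/10) = 30/17. Since 30/17 ≥ 1, the smallest root in [0, 1] is s = 1.)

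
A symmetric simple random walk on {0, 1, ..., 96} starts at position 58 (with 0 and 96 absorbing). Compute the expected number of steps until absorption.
E[τ | X_0 = 58] = 2204

Let v_k = E[τ | X_0 = k]. Boundary: v_0 = v_96 = 0. Recurrence: v_k = 1 + (v_{k-1} + v_{k+1})/2 for 1 ≤ k ≤ 95. The particular solution to v_k − (v_{k-1} + v_{k+1})/2 = 1 is v_k = −k^2. Adding homogeneous solution A + B k and matching boundaries gives v_k = k (96 − k). Substituting k = 58: v_58 = 58 · 38 = 2204.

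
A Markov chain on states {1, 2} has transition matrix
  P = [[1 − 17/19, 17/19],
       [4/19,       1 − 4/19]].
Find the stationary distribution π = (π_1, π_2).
π_1 = 4/21, π_2 = 17/21

Solve πP = π with π_1 + π_2 = 1. From πP = π: π_1 · (1 − 17/19) + π_2 · 4/19 = π_1 ⇒ π_2 · 4/19 = π_1 · 17/19 ⇒ π_2/π_1 = (17/19)/(4/19) = 17/4. Together with π_1 + π_2 = 1:
  π_1 = (4/19)/(17/19 + 4/19) = (4/19)/(21/19) = 4/21,
  π_2 = (17/19)/(17/19 + 4/19) = (17/19)/(21/19) = 17/21.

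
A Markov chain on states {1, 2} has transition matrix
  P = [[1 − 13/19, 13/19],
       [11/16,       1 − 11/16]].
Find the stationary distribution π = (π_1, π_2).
π_1 = 209/417, π_2 = 208/417

Solve πP = π with π_1 + π_2 = 1. From πP = π: π_1 · (1 − 13/19) + π_2 · 11/16 = π_1 ⇒ π_2 · 11/16 = π_1 · 13/19 ⇒ π_2/π_1 = (13/19)/(11/16) = 208/209. Together with π_1 + π_2 = 1:
  π_1 = (11/16)/(13/19 + 11/16) = (11/16)/(417/304) = 209/417,
  π_2 = (13/19)/(13/19 + 11/16) = (13/19)/(417/304) = 208/417.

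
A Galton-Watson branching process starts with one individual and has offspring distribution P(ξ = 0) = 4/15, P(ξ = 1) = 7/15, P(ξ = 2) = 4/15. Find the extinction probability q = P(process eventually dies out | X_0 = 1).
q = 1

Mean offspring μ = 0·4/15 + 1·7/15 + 2·4/15 = 1 ≤ 1. For μ ≤ 1 with offspring not concentrated at 1, the Galton-Watson process goes extinct almost surely, so q = 1.
(Algebraic check: The pgf is f(s) = 4/15 + 7/15·s + 4/15·s². The extinction probability q is the smallest fixed point of f in [0, 1]. Setting s = f(s):
  4/15·s² + (7/15 − 1)·s + 4/15 = 0
  4/15·s² − (4/15 + 4/15)·s + 4/15 = 0
which factors as (s − 1)·(4/15·s − 4/15) = 0, giving roots s = 1 and s = (4/15)/(4/15) = 1. Since 1 ≥ 1, the smallest root in [0, 1] is s = 1.)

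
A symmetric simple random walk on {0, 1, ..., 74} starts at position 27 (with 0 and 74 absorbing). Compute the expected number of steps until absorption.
E[τ | X_0 = 27] = 1269

Let v_k = E[τ | X_0 = k]. Boundary: v_0 = v_74 = 0. Recurrence: v_k = 1 + (v_{k-1} + v_{k+1})/2 for 1 ≤ k ≤ 73. The particular solution to v_k − (v_{k-1} + v_{k+1})/2 = 1 is v_k = −k^2. Adding homogeneous solution A + B k and matching boundaries gives v_k = k (74 − k). Substituting k = 27: v_27 = 27 · 47 = 1269.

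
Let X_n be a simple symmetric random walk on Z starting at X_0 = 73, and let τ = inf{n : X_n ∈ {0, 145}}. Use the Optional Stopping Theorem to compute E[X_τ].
E[X_τ] = 73

X_n is a martingale and τ is a bounded-mean stopping time (indeed τ is finite a.s. with bounded expectation since the walk is in a bounded region). By the OST, E[X_τ] = E[X_0] = 73. Equivalently: E[X_τ] = 145 · P(hit 145 first) + 0 · P(hit 0 first) = 145 · (73/145) = 73.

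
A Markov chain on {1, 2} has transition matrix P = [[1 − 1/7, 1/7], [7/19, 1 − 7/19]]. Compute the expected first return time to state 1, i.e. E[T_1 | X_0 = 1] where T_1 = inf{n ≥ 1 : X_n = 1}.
E[T_1 | X_0 = 1] = 1/π_1 = 68/49

For an irreducible recurrent Markov chain with stationary distribution π, E[T_i | X_0 = i] = 1/π_i (Kac's formula). Here π_1 = (7/19)/(1/7 + 7/19) = (7/19)/(68/133) = 49/68, so E[T_1 | X_0 = 1] = 1/π_1 = (1/7 + 7/19)/(7/19) = (68/133)/(7/19) = 68/49.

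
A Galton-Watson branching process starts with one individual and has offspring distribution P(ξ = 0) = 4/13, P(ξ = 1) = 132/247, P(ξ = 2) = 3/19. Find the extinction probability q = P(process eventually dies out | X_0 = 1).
q = 1

Mean offspring μ = 0·4/13 + 1·132/247 + 2·3/19 = 210/247 ≤ 1. For μ ≤ 1 with offspring not concentrated at 1, the Galton-Watson process goes extinct almost surely, so q = 1.
(Algebraic check: The pgf is f(s) = 4/13 + 132/247·s + 3/19·s². The extinction probability q is the smallest fixed point of f in [0, 1]. Setting s = f(s):
  3/19·s² + (132/247 − 1)·s + 4/13 = 0
  3/19·s² − (4/13 + 3/19)·s + 4/13 = 0
which factors as (s − 1)·(3/19·s − 4/13) = 0, giving roots s = 1 and s = (4/13)/(3/19) = 76/39. Since 76/39 ≥ 1, the smallest root in [0, 1] is s = 1.)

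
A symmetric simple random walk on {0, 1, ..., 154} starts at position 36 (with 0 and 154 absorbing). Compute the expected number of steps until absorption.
E[τ | X_0 = 36] = 4248

Let v_k = E[τ | X_0 = k]. Boundary: v_0 = v_154 = 0. Recurrence: v_k = 1 + (v_{k-1} + v_{k+1})/2 for 1 ≤ k ≤ 153. The particular solution to v_k − (v_{k-1} + v_{k+1})/2 = 1 is v_k = −k^2. Adding homogeneous solution A + B k and matching boundaries gives v_k = k (154 − k). Substituting k = 36: v_36 = 36 · 118 = 4248.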